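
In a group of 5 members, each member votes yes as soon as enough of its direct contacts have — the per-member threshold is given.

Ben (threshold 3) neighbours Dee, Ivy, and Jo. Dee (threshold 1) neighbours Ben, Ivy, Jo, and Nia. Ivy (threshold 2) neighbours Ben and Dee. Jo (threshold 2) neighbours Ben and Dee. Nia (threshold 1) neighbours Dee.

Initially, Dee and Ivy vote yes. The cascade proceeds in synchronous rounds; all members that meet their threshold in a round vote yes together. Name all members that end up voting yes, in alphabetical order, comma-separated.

Round 1 — Dee, Ivy vote yes (initial).
Round 2 — checking thresholds:
  Ben: 2 of 3 neighbours < 3, not yet.
  Jo: 1 of 2 neighbours < 2, not yet.
  Nia: 1 of 1 neighbours ≥ 1, votes yes.
Round 3 — no new yes votes; cascade stops.

Dee, Ivy, Nia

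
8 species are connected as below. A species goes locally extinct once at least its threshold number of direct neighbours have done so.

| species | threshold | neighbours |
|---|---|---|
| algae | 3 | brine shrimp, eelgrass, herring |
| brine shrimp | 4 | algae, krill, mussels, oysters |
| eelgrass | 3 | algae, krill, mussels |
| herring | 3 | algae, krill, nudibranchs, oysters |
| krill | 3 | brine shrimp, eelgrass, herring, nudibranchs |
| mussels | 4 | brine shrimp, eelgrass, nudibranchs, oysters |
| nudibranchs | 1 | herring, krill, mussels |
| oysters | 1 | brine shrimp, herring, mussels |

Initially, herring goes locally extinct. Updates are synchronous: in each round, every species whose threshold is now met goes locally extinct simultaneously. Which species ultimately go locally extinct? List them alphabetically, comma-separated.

herring, nudibranchs, oysters

Round 1 — herring goes locally extinct (initial).
Round 2 — checking thresholds:
  algae: 1 of 3 neighbours < 3, not yet.
  krill: 1 of 4 neighbours < 3, not yet.
  nudibranchs: 1 of 3 neighbours ≥ 1, goes locally extinct.
  oysters: 1 of 3 neighbours ≥ 1, goes locally extinct.
Round 3 — no new extinctions; cascade stops.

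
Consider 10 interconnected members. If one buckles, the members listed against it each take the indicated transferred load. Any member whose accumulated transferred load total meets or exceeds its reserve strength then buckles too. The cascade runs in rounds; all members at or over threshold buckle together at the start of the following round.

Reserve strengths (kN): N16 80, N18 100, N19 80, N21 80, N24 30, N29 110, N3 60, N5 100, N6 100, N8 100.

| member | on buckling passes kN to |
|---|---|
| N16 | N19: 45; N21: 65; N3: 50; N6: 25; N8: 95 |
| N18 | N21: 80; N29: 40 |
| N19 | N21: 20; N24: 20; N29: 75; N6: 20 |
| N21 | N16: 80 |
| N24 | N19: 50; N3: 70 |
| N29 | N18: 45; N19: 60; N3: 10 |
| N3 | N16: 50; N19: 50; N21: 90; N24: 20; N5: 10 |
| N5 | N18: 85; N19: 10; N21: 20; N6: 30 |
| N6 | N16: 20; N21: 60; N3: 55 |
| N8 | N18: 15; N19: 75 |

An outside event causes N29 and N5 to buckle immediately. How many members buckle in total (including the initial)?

8

Round 1 — N29, N5 buckle (initial).
  N18: +45+85 → 130 ≥ 100
  N19: +60+10 → 70 < 80
  N21: +20 → 20 < 80
  N3: +10 → 10 < 60
  N6: +30 → 30 < 100
Round 2 — N18 buckles.
  N21: +80 → 100 ≥ 80
Round 3 — N21 buckles.
  N16: +80 → 80 ≥ 80
Round 4 — N16 buckles.
  N19: +45 → 115 ≥ 80
  N3: +50 → 60 ≥ 60
  N6: +25 → 55 < 100
  N8: +95 → 95 < 100
Round 5 — N19, N3 buckle.
  N24: +20+20 → 40 ≥ 30
  N6: +20 → 75 < 100
Round 6 — N24 buckles.
No further bucklings.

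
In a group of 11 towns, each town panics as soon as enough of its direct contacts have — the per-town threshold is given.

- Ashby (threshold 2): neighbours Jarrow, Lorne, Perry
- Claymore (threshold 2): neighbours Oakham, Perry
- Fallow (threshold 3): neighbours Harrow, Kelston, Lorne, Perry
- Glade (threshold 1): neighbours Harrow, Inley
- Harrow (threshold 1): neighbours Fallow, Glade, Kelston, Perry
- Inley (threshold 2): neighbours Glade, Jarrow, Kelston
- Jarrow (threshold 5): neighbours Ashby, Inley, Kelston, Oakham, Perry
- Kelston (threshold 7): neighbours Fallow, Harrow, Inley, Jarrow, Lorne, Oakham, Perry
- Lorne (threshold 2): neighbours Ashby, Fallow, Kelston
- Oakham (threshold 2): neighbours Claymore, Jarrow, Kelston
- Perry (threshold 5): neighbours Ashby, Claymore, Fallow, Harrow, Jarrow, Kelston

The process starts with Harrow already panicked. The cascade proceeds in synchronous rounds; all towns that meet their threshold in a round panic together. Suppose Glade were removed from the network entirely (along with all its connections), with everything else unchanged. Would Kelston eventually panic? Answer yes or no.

no

With Glade removed:
Round 1 — Harrow panics (initial).
Round 2 — no new panics; cascade stops.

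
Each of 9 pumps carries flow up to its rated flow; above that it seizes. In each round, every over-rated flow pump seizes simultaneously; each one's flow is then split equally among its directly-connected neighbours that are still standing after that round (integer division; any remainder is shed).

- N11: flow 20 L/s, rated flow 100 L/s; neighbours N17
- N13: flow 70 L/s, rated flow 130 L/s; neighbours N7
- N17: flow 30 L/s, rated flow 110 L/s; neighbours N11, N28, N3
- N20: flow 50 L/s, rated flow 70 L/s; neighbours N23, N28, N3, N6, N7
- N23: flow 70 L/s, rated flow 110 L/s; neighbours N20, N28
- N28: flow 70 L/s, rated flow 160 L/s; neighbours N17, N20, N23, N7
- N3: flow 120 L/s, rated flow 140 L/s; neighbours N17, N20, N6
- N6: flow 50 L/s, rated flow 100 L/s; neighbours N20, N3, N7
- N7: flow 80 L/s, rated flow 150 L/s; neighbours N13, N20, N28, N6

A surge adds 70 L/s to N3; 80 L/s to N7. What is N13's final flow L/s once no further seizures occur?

110

Round 1 — N3 at 190 > 140; N7 at 160 > 150. N3, N7 seize.
  N3 sheds 190 L/s to N17, N20, N6: 63 each (1 lost).
    N17: 30+63 = 93 ≤ 110
    N20: 50+63 = 113 > 70
    N6: 50+63 = 113 > 100
  N7 sheds 160 L/s to N13, N20, N28, N6: 40 each.
    N13: 70+40 = 110 ≤ 130
    N20: 113+40 = 153 > 70
    N28: 70+40 = 110 ≤ 160
    N6: 113+40 = 153 > 100
Round 2 — N20, N6 seize.
  N20 sheds 153 L/s to N23, N28: 76 each (1 lost).
    N23: 70+76 = 146 > 110
    N28: 110+76 = 186 > 160
  N6 sheds 153 L/s: no online neighbours, lost.
Round 3 — N23, N28 seize.
  N23 sheds 146 L/s: no online neighbours, lost.
  N28 sheds 186 L/s to N17: 186 each.
    N17: 93+186 = 279 > 110
Round 4 — N17 seizes.
  N17 sheds 279 L/s to N11: 279 each.
    N11: 20+279 = 299 > 100
Round 5 — N11 seizes.
  N11 sheds 299 L/s: no online neighbours, lost.
No further seizures.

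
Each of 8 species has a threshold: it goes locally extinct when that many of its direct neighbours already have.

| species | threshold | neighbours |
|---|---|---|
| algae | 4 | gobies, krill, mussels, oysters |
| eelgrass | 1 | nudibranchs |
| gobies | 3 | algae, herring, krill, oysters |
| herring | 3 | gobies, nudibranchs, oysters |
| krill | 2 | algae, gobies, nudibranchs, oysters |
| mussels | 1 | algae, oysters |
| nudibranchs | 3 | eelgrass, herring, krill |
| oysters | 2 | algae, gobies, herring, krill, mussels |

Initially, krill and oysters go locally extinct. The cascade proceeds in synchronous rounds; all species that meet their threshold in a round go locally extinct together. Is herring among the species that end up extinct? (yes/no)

Round 1 — krill, oysters go locally extinct (initial).
Round 2 — checking thresholds:
  algae: 2 of 4 neighbours < 4, holds.
  gobies: 2 of 4 neighbours < 3, holds.
  herring: 1 of 3 neighbours < 3, holds.
  mussels: 1 of 2 neighbours ≥ 1, goes locally extinct.
  nudibranchs: 1 of 3 neighbours < 3, holds.
Round 3 — no new extinctions; cascade stops.

no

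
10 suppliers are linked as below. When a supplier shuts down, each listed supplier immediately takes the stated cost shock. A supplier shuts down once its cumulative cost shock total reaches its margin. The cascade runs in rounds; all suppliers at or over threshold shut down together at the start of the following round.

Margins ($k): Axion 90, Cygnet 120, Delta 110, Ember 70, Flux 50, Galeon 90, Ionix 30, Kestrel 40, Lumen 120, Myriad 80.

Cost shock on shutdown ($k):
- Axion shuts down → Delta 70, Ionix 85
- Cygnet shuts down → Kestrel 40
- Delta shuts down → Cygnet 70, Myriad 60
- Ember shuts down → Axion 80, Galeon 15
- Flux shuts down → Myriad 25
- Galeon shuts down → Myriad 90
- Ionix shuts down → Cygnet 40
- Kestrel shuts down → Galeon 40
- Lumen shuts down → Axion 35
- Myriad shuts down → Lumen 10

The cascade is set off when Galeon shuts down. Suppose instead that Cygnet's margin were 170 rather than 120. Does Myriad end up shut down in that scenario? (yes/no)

yes

With Cygnet's margin at 170:
Round 1 — Galeon shuts down (initial).
  Myriad: +90 → 90 ≥ 80
Round 2 — Myriad shuts down.
  Lumen: +10 → 10 < 120
No further shutdowns.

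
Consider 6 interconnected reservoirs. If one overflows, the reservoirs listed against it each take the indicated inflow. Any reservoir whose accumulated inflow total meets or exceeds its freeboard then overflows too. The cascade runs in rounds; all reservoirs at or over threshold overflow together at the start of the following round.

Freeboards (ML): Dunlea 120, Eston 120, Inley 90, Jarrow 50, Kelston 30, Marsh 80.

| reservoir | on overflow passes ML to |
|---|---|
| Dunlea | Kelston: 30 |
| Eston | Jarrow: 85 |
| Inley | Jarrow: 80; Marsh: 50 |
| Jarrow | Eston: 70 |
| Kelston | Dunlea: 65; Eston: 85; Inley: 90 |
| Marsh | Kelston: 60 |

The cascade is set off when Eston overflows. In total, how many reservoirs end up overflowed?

2

Round 1 — Eston overflows (initial).
  Jarrow: +85 → 85 ≥ 50
Round 2 — Jarrow overflows.
No further overflows.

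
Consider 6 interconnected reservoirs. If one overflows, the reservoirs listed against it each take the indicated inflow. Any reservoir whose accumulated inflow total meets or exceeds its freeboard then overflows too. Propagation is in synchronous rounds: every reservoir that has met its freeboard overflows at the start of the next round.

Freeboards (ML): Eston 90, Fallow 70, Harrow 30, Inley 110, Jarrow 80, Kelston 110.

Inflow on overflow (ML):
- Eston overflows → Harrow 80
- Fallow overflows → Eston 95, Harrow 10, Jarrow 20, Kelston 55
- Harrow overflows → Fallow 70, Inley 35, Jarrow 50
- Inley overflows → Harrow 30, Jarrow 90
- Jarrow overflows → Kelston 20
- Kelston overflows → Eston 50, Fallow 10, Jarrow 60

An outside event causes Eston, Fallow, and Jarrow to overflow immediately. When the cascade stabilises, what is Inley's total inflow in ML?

Round 1 — Eston, Fallow, Jarrow overflow (initial).
  Harrow: +80+10 → 90 ≥ 30
  Kelston: +55+20 → 75 < 110
Round 2 — Harrow overflows.
  Inley: +35 → 35 < 110
No further overflows.

35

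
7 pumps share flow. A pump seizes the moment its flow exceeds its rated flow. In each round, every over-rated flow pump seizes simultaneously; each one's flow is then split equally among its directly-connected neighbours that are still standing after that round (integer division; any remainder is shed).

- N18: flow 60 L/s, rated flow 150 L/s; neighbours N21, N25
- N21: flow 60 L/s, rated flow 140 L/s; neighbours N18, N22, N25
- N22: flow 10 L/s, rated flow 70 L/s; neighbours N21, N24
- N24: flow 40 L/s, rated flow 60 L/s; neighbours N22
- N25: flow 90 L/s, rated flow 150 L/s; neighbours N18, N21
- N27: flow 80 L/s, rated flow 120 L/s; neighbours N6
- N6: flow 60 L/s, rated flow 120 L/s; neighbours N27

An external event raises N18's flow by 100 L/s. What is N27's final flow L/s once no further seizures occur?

80

Round 1 — N18 at 160 > 150. N18 seizes.
  N18 sheds 160 L/s to N21, N25: 80 each.
    N21: 60+80 = 140 ≤ 140
    N25: 90+80 = 170 > 150
Round 2 — N25 seizes.
  N25 sheds 170 L/s to N21: 170 each.
    N21: 140+170 = 310 > 140
Round 3 — N21 seizes.
  N21 sheds 310 L/s to N22: 310 each.
    N22: 10+310 = 320 > 70
Round 4 — N22 seizes.
  N22 sheds 320 L/s to N24: 320 each.
    N24: 40+320 = 360 > 60
Round 5 — N24 seizes.
  N24 sheds 360 L/s: no online neighbours, lost.
No further seizures.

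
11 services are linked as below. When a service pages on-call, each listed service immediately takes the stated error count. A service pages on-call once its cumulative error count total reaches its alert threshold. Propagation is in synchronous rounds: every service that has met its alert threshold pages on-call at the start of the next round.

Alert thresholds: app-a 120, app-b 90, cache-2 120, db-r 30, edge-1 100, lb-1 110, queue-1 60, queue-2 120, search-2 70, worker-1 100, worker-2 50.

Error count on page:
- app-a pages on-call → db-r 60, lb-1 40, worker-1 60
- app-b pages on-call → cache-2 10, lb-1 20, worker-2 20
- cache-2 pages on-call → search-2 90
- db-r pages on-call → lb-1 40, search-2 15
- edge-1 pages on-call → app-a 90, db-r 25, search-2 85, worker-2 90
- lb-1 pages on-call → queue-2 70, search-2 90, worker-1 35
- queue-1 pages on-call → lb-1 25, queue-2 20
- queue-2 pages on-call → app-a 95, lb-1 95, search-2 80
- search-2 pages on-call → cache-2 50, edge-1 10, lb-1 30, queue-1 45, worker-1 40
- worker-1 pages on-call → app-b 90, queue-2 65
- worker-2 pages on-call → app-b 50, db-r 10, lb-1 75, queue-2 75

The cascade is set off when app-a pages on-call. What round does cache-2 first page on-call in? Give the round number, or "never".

Round 1 — app-a pages on-call (initial).
  db-r: +60 → 60 ≥ 30
  lb-1: +40 → 40 < 110
  worker-1: +60 → 60 < 100
Round 2 — db-r pages on-call.
  lb-1: +40 → 80 < 110
  search-2: +15 → 15 < 70
No further pages.

never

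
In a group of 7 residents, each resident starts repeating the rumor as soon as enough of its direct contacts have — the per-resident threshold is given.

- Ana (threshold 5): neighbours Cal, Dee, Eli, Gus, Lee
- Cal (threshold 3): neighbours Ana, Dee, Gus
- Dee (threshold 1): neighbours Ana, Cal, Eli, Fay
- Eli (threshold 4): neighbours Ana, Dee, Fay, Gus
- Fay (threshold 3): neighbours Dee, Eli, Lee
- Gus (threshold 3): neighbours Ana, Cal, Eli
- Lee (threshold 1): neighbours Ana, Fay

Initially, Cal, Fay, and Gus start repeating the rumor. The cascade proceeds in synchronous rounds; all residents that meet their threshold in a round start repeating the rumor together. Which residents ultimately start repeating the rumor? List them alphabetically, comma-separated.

Round 1 — Cal, Fay, Gus start repeating the rumor (initial).
Round 2 — checking thresholds:
  Ana: 2 of 5 neighbours < 5, holds.
  Dee: 2 of 4 neighbours ≥ 1, starts repeating the rumor.
  Eli: 2 of 4 neighbours < 4, holds.
  Lee: 1 of 2 neighbours ≥ 1, starts repeating the rumor.
Round 3 — no new spreads; cascade stops.

Cal, Dee, Fay, Gus, Lee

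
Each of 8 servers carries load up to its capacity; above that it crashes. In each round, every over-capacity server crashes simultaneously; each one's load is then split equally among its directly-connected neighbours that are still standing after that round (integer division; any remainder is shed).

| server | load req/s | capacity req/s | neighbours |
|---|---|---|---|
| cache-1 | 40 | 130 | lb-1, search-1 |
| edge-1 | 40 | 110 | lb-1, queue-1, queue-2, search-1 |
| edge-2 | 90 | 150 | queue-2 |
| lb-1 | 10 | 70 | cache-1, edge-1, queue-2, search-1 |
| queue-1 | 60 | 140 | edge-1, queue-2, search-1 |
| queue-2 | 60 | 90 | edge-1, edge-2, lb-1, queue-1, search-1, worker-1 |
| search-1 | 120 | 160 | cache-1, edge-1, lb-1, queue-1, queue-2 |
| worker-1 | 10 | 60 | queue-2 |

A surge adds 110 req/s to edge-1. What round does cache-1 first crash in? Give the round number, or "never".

Round 1 — edge-1 at 150 > 110. edge-1 crashes.
  edge-1 sheds 150 req/s to lb-1, queue-1, queue-2, search-1: 37 each (2 lost).
    lb-1: 10+37 = 47 ≤ 70
    queue-1: 60+37 = 97 ≤ 140
    queue-2: 60+37 = 97 > 90
    search-1: 120+37 = 157 ≤ 160
Round 2 — queue-2 crashes.
  queue-2 sheds 97 req/s to edge-2, lb-1, queue-1, search-1, worker-1: 19 each (2 lost).
    edge-2: 90+19 = 109 ≤ 150
    lb-1: 47+19 = 66 ≤ 70
    queue-1: 97+19 = 116 ≤ 140
    search-1: 157+19 = 176 > 160
    worker-1: 10+19 = 29 ≤ 60
Round 3 — search-1 crashes.
  search-1 sheds 176 req/s to cache-1, lb-1, queue-1: 58 each (2 lost).
    cache-1: 40+58 = 98 ≤ 130
    lb-1: 66+58 = 124 > 70
    queue-1: 116+58 = 174 > 140
Round 4 — lb-1, queue-1 crash.
  lb-1 sheds 124 req/s to cache-1: 124 each.
    cache-1: 98+124 = 222 > 130
  queue-1 sheds 174 req/s: no online neighbours, lost.
Round 5 — cache-1 crashes.
  cache-1 sheds 222 req/s: no online neighbours, lost.
No further crashes.

5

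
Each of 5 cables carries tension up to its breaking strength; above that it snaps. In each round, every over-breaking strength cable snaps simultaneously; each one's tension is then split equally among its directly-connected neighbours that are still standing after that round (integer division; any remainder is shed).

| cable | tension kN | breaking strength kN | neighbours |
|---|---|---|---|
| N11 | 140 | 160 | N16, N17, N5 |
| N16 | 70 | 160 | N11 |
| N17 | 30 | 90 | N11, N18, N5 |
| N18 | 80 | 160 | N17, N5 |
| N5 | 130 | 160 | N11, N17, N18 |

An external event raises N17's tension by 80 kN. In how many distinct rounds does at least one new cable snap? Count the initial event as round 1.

3

Round 1 — N17 at 110 > 90. N17 snaps.
  N17 sheds 110 kN to N11, N18, N5: 36 each (2 lost).
    N11: 140+36 = 176 > 160
    N18: 80+36 = 116 ≤ 160
    N5: 130+36 = 166 > 160
Round 2 — N11, N5 snap.
  N11 sheds 176 kN to N16: 176 each.
    N16: 70+176 = 246 > 160
  N5 sheds 166 kN to N18: 166 each.
    N18: 116+166 = 282 > 160
Round 3 — N16, N18 snap.
  N16 sheds 246 kN: no online neighbours, lost.
  N18 sheds 282 kN: no online neighbours, lost.
No further breaks.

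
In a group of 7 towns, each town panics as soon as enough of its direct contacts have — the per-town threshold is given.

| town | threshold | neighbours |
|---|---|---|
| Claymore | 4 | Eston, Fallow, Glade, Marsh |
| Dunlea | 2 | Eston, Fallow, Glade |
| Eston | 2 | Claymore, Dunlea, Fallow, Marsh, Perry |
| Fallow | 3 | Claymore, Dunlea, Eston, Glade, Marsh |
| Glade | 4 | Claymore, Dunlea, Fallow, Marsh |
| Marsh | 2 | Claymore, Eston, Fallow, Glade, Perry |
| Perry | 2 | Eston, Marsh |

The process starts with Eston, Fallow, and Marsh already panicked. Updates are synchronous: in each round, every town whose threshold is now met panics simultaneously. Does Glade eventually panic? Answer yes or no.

no

Round 1 — Eston, Fallow, Marsh panic (initial).
Round 2 — checking thresholds:
  Claymore: 3 of 4 neighbours < 4, not yet.
  Dunlea: 2 of 3 neighbours ≥ 2, panics.
  Glade: 2 of 4 neighbours < 4, not yet.
  Perry: 2 of 2 neighbours ≥ 2, panics.
Round 3 — no new panics; cascade stops.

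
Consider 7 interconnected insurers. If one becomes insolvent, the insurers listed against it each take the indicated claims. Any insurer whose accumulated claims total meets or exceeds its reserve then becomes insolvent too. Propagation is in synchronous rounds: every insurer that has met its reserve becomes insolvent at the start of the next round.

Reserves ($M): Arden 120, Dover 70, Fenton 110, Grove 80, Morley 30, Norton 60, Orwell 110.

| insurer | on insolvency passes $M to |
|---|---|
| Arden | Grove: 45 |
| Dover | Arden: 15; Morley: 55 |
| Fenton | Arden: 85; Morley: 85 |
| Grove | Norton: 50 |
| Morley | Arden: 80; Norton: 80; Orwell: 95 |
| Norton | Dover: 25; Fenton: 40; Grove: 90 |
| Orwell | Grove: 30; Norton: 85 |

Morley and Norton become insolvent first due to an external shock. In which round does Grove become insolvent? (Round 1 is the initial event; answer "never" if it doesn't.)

2

Round 1 — Morley, Norton become insolvent (initial).
  Arden: +80 → 80 < 120
  Dover: +25 → 25 < 70
  Fenton: +40 → 40 < 110
  Grove: +90 → 90 ≥ 80
  Orwell: +95 → 95 < 110
Round 2 — Grove becomes insolvent.
No further insolvencies.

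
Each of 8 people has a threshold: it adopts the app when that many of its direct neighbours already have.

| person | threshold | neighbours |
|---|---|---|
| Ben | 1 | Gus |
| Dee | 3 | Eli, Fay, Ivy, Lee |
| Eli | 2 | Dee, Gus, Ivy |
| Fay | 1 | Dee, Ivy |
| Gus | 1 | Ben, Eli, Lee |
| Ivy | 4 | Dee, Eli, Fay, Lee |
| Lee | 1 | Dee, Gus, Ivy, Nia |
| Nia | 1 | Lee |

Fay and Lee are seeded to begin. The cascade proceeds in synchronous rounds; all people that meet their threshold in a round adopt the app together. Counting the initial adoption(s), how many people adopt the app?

5

Round 1 — Fay, Lee adopt the app (initial).
Round 2 — checking thresholds:
  Dee: 2 of 4 neighbours < 3, not yet.
  Gus: 1 of 3 neighbours ≥ 1, adopts the app.
  Ivy: 2 of 4 neighbours < 4, not yet.
  Nia: 1 of 1 neighbours ≥ 1, adopts the app.
Round 3 — checking thresholds:
  Ben: 1 of 1 neighbours ≥ 1, adopts the app.
  Dee: 2 of 4 neighbours < 3, not yet.
  Eli: 1 of 3 neighbours < 2, not yet.
  Ivy: 2 of 4 neighbours < 4, not yet.
Round 4 — no new adoptions; cascade stops.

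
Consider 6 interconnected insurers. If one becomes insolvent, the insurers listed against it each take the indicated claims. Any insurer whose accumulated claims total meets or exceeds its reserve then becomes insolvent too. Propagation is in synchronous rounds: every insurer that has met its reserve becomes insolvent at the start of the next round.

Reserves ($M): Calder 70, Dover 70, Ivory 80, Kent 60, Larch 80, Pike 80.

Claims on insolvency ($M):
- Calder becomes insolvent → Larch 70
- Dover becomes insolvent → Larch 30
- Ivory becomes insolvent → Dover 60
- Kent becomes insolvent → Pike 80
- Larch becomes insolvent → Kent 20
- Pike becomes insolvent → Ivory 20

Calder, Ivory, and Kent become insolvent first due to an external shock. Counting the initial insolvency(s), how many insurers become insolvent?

4

Round 1 — Calder, Ivory, Kent become insolvent (initial).
  Dover: +60 → 60 < 70
  Larch: +70 → 70 < 80
  Pike: +80 → 80 ≥ 80
Round 2 — Pike becomes insolvent.
No further insolvencies.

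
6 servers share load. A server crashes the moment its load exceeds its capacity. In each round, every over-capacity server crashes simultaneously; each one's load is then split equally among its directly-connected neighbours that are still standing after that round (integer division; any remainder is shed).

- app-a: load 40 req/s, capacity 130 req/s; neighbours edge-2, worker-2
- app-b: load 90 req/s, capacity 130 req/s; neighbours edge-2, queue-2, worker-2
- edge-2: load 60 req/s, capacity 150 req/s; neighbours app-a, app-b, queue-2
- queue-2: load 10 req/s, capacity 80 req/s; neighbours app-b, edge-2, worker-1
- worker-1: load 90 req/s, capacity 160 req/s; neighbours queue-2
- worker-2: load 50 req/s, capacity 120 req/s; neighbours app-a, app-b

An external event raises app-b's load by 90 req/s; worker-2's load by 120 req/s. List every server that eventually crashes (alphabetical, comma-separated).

app-a, app-b, edge-2, queue-2, worker-2

Round 1 — app-b at 180 > 130; worker-2 at 170 > 120. app-b, worker-2 crash.
  app-b sheds 180 req/s to edge-2, queue-2: 90 each.
    edge-2: 60+90 = 150 ≤ 150
    queue-2: 10+90 = 100 > 80
  worker-2 sheds 170 req/s to app-a: 170 each.
    app-a: 40+170 = 210 > 130
Round 2 — app-a, queue-2 crash.
  app-a sheds 210 req/s to edge-2: 210 each.
    edge-2: 150+210 = 360 > 150
  queue-2 sheds 100 req/s to edge-2, worker-1: 50 each.
    edge-2: 360+50 = 410 > 150
    worker-1: 90+50 = 140 ≤ 160
Round 3 — edge-2 crashes.
  edge-2 sheds 410 req/s: no online neighbours, lost.
No further crashes.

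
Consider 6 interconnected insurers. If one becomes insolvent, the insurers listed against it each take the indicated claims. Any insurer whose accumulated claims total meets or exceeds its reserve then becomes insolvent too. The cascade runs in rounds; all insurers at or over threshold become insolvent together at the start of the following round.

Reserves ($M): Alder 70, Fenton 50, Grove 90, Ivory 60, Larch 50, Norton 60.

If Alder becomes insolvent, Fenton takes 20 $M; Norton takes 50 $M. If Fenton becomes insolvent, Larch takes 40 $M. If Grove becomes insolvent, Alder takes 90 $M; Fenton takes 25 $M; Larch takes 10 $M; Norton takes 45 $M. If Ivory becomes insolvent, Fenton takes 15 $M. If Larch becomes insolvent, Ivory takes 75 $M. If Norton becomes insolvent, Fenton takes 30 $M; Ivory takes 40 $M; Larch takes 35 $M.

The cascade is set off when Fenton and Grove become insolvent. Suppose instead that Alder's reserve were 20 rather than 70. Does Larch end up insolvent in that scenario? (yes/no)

yes

With Alder's reserve at 20:
Round 1 — Fenton, Grove become insolvent (initial).
  Alder: +90 → 90 ≥ 20
  Larch: +40+10 → 50 ≥ 50
  Norton: +45 → 45 < 60
Round 2 — Alder, Larch become insolvent.
  Ivory: +75 → 75 ≥ 60
  Norton: +50 → 95 ≥ 60
Round 3 — Ivory, Norton become insolvent.
No further insolvencies.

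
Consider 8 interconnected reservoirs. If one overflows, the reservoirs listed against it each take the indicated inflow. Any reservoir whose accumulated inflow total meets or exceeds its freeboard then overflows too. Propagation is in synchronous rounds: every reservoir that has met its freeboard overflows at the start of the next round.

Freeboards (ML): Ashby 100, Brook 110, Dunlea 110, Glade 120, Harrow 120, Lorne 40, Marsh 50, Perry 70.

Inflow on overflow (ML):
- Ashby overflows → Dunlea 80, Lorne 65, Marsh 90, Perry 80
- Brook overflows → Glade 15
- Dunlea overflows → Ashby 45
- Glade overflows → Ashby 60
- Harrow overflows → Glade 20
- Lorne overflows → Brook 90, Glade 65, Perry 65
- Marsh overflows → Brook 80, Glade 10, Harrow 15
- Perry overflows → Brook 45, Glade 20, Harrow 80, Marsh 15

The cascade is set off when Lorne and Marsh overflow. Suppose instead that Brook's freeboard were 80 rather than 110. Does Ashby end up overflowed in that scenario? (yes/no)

With Brook's freeboard at 80:
Round 1 — Lorne, Marsh overflow (initial).
  Brook: +90+80 → 170 ≥ 80
  Glade: +65+10 → 75 < 120
  Harrow: +15 → 15 < 120
  Perry: +65 → 65 < 70
Round 2 — Brook overflows.
  Glade: +15 → 90 < 120
No further overflows.

no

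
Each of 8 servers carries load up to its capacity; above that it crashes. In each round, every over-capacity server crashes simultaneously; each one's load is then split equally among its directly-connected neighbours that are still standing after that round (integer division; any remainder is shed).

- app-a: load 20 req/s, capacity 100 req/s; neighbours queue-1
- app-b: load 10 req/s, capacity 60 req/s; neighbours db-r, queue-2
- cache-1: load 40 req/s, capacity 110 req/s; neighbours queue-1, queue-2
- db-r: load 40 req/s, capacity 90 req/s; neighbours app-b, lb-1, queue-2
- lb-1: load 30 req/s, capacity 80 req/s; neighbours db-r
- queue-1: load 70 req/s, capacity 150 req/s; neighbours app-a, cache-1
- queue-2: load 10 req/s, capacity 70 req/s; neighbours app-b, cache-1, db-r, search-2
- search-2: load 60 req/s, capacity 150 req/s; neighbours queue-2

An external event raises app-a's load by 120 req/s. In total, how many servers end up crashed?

Round 1 — app-a at 140 > 100. app-a crashes.
  app-a sheds 140 req/s to queue-1: 140 each.
    queue-1: 70+140 = 210 > 150
Round 2 — queue-1 crashes.
  queue-1 sheds 210 req/s to cache-1: 210 each.
    cache-1: 40+210 = 250 > 110
Round 3 — cache-1 crashes.
  cache-1 sheds 250 req/s to queue-2: 250 each.
    queue-2: 10+250 = 260 > 70
Round 4 — queue-2 crashes.
  queue-2 sheds 260 req/s to app-b, db-r, search-2: 86 each (2 lost).
    app-b: 10+86 = 96 > 60
    db-r: 40+86 = 126 > 90
    search-2: 60+86 = 146 ≤ 150
Round 5 — app-b, db-r crash.
  app-b sheds 96 req/s: no online neighbours, lost.
  db-r sheds 126 req/s to lb-1: 126 each.
    lb-1: 30+126 = 156 > 80
Round 6 — lb-1 crashes.
  lb-1 sheds 156 req/s: no online neighbours, lost.
No further crashes.

7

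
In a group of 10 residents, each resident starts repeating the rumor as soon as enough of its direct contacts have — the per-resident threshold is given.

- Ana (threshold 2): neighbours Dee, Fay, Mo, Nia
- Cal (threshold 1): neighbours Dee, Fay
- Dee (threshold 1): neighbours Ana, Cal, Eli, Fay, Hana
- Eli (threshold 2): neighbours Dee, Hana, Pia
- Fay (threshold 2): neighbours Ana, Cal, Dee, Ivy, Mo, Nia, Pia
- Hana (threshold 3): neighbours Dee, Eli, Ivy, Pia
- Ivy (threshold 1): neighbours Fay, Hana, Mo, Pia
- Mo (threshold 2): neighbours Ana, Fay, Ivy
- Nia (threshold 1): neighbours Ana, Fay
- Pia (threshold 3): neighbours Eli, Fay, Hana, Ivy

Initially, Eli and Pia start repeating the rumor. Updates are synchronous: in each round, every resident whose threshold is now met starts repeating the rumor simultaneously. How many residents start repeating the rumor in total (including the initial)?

Round 1 — Eli, Pia start repeating the rumor (initial).
Round 2 — checking thresholds:
  Dee: 1 of 5 neighbours ≥ 1, starts repeating the rumor.
  Fay: 1 of 7 neighbours < 2, holds.
  Hana: 2 of 4 neighbours < 3, holds.
  Ivy: 1 of 4 neighbours ≥ 1, starts repeating the rumor.
Round 3 — checking thresholds:
  Ana: 1 of 4 neighbours < 2, holds.
  Cal: 1 of 2 neighbours ≥ 1, starts repeating the rumor.
  Fay: 3 of 7 neighbours ≥ 2, starts repeating the rumor.
  Hana: 4 of 4 neighbours ≥ 3, starts repeating the rumor.
  Mo: 1 of 3 neighbours < 2, holds.
Round 4 — checking thresholds:
  Ana: 2 of 4 neighbours ≥ 2, starts repeating the rumor.
  Mo: 2 of 3 neighbours ≥ 2, starts repeating the rumor.
  Nia: 1 of 2 neighbours ≥ 1, starts repeating the rumor.
Round 5 — no new spreads; cascade stops.

10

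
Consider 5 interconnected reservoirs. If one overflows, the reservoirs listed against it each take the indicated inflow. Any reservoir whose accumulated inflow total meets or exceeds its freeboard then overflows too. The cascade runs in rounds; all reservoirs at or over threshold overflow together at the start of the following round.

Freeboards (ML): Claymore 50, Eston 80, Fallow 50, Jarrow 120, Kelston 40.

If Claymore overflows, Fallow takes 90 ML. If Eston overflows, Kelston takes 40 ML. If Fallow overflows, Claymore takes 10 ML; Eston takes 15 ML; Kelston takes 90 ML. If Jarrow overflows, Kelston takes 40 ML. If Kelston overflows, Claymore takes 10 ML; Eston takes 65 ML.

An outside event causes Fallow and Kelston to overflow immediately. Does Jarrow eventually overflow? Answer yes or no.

Round 1 — Fallow, Kelston overflow (initial).
  Claymore: +10+10 → 20 < 50
  Eston: +15+65 → 80 ≥ 80
Round 2 — Eston overflows.
No further overflows.

no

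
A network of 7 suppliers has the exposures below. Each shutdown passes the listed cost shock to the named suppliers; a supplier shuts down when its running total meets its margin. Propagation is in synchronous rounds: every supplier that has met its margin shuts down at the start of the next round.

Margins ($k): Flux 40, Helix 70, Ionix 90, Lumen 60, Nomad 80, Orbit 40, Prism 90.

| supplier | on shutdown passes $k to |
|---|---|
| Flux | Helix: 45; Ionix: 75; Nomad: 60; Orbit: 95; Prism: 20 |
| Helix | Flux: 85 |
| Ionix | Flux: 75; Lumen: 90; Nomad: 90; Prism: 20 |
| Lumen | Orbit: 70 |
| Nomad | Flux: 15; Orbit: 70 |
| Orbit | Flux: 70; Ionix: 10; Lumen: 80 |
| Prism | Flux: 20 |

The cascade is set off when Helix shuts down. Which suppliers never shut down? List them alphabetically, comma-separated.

Ionix, Nomad, Prism

Round 1 — Helix shuts down (initial).
  Flux: +85 → 85 ≥ 40
Round 2 — Flux shuts down.
  Ionix: +75 → 75 < 90
  Nomad: +60 → 60 < 80
  Orbit: +95 → 95 ≥ 40
  Prism: +20 → 20 < 90
Round 3 — Orbit shuts down.
  Ionix: +10 → 85 < 90
  Lumen: +80 → 80 ≥ 60
Round 4 — Lumen shuts down.
No further shutdowns.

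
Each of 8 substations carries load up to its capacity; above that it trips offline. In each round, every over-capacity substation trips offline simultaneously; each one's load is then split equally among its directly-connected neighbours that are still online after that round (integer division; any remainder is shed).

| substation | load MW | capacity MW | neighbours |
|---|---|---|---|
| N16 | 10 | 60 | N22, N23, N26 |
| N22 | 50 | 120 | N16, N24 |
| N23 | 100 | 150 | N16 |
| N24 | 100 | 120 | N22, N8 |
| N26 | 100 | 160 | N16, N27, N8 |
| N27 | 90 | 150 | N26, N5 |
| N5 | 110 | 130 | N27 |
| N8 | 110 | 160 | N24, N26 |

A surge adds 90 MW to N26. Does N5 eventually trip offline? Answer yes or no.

Round 1 — N26 at 190 > 160. N26 trips offline.
  N26 sheds 190 MW to N16, N27, N8: 63 each (1 lost).
    N16: 10+63 = 73 > 60
    N27: 90+63 = 153 > 150
    N8: 110+63 = 173 > 160
Round 2 — N16, N27, N8 trip offline.
  N16 sheds 73 MW to N22, N23: 36 each (1 lost).
    N22: 50+36 = 86 ≤ 120
    N23: 100+36 = 136 ≤ 150
  N27 sheds 153 MW to N5: 153 each.
    N5: 110+153 = 263 > 130
  N8 sheds 173 MW to N24: 173 each.
    N24: 100+173 = 273 > 120
Round 3 — N24, N5 trip offline.
  N24 sheds 273 MW to N22: 273 each.
    N22: 86+273 = 359 > 120
  N5 sheds 263 MW: no online neighbours, lost.
Round 4 — N22 trips offline.
  N22 sheds 359 MW: no online neighbours, lost.
No further trips.

yes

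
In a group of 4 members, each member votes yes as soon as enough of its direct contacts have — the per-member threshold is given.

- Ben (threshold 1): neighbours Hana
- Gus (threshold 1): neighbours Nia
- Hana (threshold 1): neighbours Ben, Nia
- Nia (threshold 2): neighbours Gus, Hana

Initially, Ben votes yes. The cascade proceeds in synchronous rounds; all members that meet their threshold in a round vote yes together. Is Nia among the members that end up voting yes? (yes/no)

no

Round 1 — Ben votes yes (initial).
Round 2 — checking thresholds:
  Hana: 1 of 2 neighbours ≥ 1, votes yes.
Round 3 — no new yes votes; cascade stops.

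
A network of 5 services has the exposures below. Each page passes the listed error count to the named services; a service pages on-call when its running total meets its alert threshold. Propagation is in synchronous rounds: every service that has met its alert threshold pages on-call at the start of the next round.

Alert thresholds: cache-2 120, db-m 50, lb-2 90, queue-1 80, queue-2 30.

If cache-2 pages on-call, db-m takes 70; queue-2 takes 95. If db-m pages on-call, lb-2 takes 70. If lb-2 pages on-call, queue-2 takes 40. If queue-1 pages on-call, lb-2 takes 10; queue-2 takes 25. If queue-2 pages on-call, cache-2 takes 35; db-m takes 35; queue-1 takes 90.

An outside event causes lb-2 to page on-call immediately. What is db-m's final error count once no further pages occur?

Round 1 — lb-2 pages on-call (initial).
  queue-2: +40 → 40 ≥ 30
Round 2 — queue-2 pages on-call.
  cache-2: +35 → 35 < 120
  db-m: +35 → 35 < 50
  queue-1: +90 → 90 ≥ 80
Round 3 — queue-1 pages on-call.
No further pages.

35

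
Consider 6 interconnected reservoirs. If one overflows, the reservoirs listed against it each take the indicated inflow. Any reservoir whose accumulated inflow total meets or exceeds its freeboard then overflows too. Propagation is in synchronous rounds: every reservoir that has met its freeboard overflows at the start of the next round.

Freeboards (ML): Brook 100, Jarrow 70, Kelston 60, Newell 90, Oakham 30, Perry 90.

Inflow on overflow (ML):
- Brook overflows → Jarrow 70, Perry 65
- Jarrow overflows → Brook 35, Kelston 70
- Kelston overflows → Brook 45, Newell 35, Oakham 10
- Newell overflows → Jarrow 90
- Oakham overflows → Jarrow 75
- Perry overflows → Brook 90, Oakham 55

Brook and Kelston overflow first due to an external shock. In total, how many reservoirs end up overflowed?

Round 1 — Brook, Kelston overflow (initial).
  Jarrow: +70 → 70 ≥ 70
  Newell: +35 → 35 < 90
  Oakham: +10 → 10 < 30
  Perry: +65 → 65 < 90
Round 2 — Jarrow overflows.
No further overflows.

3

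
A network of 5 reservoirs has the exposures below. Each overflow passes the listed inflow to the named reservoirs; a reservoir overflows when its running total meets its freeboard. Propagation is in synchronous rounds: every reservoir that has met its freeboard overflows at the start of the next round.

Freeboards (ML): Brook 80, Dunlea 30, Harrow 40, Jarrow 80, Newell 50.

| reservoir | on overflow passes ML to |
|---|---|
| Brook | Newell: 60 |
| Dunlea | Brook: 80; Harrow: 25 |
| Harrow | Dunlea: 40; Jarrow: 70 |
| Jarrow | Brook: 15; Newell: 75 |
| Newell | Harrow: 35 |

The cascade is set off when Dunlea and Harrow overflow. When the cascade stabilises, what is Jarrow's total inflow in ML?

Round 1 — Dunlea, Harrow overflow (initial).
  Brook: +80 → 80 ≥ 80
  Jarrow: +70 → 70 < 80
Round 2 — Brook overflows.
  Newell: +60 → 60 ≥ 50
Round 3 — Newell overflows.
No further overflows.

70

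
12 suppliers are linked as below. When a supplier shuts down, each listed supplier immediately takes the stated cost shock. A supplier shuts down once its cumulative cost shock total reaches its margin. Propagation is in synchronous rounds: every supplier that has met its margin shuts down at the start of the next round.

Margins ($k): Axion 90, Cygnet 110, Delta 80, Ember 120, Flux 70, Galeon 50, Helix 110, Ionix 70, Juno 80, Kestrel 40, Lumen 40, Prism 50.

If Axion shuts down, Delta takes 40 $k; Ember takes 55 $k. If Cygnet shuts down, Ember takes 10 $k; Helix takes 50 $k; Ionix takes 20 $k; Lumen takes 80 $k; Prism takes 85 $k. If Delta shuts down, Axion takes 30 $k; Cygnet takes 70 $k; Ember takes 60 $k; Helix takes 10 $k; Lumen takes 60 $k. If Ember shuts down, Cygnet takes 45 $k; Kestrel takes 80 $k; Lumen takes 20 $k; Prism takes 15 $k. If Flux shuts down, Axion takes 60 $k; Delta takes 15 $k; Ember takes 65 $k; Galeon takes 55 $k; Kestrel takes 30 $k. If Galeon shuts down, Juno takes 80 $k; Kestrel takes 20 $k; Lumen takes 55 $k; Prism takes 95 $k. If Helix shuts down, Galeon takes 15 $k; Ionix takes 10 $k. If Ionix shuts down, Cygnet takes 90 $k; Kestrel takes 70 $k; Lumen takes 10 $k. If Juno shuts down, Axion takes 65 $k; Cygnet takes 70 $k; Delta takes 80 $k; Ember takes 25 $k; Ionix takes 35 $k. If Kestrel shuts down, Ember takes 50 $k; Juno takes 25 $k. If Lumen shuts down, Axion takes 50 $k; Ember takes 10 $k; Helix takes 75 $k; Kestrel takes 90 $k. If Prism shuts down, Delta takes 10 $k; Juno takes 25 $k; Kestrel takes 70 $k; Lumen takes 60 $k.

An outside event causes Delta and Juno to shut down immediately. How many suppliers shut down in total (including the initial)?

Round 1 — Delta, Juno shut down (initial).
  Axion: +30+65 → 95 ≥ 90
  Cygnet: +70+70 → 140 ≥ 110
  Ember: +60+25 → 85 < 120
  Helix: +10 → 10 < 110
  Ionix: +35 → 35 < 70
  Lumen: +60 → 60 ≥ 40
Round 2 — Axion, Cygnet, Lumen shut down.
  Ember: +55+10+10 → 160 ≥ 120
  Helix: +50+75 → 135 ≥ 110
  Ionix: +20 → 55 < 70
  Kestrel: +90 → 90 ≥ 40
  Prism: +85 → 85 ≥ 50
Round 3 — Ember, Helix, Kestrel, Prism shut down.
  Galeon: +15 → 15 < 50
  Ionix: +10 → 65 < 70
No further shutdowns.

9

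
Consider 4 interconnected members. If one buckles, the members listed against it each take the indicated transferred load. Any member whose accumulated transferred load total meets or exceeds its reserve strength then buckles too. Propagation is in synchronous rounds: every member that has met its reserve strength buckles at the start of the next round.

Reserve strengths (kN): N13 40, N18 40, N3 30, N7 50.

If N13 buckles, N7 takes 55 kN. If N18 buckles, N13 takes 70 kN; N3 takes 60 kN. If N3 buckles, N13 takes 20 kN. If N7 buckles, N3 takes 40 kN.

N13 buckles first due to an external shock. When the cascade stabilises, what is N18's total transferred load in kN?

Round 1 — N13 buckles (initial).
  N7: +55 → 55 ≥ 50
Round 2 — N7 buckles.
  N3: +40 → 40 ≥ 30
Round 3 — N3 buckles.
No further bucklings.

0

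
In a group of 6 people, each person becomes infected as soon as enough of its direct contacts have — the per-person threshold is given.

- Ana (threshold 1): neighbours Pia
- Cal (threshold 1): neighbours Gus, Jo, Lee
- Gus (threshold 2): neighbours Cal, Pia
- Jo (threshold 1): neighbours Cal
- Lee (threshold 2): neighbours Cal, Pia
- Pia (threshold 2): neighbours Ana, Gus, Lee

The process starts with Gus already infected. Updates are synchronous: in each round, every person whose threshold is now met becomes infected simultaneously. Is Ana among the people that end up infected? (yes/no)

Round 1 — Gus becomes infected (initial).
Round 2 — checking thresholds:
  Cal: 1 of 3 neighbours ≥ 1, becomes infected.
  Pia: 1 of 3 neighbours < 2, holds.
Round 3 — checking thresholds:
  Jo: 1 of 1 neighbours ≥ 1, becomes infected.
  Lee: 1 of 2 neighbours < 2, holds.
  Pia: 1 of 3 neighbours < 2, holds.
Round 4 — no new infections; cascade stops.

no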